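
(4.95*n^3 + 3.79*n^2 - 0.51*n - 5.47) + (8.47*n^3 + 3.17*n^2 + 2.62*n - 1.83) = 13.42*n^3 + 6.96*n^2 + 2.11*n - 7.3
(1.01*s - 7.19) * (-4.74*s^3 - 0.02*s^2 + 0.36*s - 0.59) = -4.7874*s^4 + 34.0604*s^3 + 0.5074*s^2 - 3.1843*s + 4.2421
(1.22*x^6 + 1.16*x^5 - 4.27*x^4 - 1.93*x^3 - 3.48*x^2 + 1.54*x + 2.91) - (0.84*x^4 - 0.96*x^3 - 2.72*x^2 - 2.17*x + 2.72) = 1.22*x^6 + 1.16*x^5 - 5.11*x^4 - 0.97*x^3 - 0.76*x^2 + 3.71*x + 0.19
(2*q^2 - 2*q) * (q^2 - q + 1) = 2*q^4 - 4*q^3 + 4*q^2 - 2*q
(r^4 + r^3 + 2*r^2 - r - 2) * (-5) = -5*r^4 - 5*r^3 - 10*r^2 + 5*r + 10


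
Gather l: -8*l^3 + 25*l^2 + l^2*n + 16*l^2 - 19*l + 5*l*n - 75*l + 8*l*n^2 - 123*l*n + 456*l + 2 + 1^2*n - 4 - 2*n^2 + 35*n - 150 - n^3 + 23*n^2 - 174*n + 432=-8*l^3 + l^2*(n + 41) + l*(8*n^2 - 118*n + 362) - n^3 + 21*n^2 - 138*n + 280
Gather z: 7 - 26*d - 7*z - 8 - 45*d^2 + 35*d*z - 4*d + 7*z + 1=-45*d^2 + 35*d*z - 30*d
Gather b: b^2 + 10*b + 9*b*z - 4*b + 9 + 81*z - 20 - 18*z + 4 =b^2 + b*(9*z + 6) + 63*z - 7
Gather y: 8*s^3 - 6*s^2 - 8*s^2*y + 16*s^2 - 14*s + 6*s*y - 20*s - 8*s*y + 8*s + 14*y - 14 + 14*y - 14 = 8*s^3 + 10*s^2 - 26*s + y*(-8*s^2 - 2*s + 28) - 28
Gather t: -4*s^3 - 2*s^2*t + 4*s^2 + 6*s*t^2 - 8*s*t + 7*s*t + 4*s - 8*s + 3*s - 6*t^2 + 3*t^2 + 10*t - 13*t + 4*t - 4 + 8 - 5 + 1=-4*s^3 + 4*s^2 - s + t^2*(6*s - 3) + t*(-2*s^2 - s + 1)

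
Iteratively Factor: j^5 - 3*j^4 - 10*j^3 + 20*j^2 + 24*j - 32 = (j - 1)*(j^4 - 2*j^3 - 12*j^2 + 8*j + 32) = (j - 2)*(j - 1)*(j^3 - 12*j - 16) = (j - 2)*(j - 1)*(j + 2)*(j^2 - 2*j - 8) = (j - 2)*(j - 1)*(j + 2)^2*(j - 4)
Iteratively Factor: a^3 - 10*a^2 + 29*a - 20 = (a - 5)*(a^2 - 5*a + 4) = (a - 5)*(a - 1)*(a - 4)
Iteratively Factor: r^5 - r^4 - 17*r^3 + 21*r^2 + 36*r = (r + 4)*(r^4 - 5*r^3 + 3*r^2 + 9*r) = (r + 1)*(r + 4)*(r^3 - 6*r^2 + 9*r) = (r - 3)*(r + 1)*(r + 4)*(r^2 - 3*r) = (r - 3)^2*(r + 1)*(r + 4)*(r)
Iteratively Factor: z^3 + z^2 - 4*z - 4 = (z - 2)*(z^2 + 3*z + 2) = (z - 2)*(z + 2)*(z + 1)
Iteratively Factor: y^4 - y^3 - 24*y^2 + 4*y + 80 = (y + 4)*(y^3 - 5*y^2 - 4*y + 20) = (y - 5)*(y + 4)*(y^2 - 4) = (y - 5)*(y - 2)*(y + 4)*(y + 2)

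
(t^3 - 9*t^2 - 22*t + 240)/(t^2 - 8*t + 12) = (t^2 - 3*t - 40)/(t - 2)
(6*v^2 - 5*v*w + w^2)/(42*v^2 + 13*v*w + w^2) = (6*v^2 - 5*v*w + w^2)/(42*v^2 + 13*v*w + w^2)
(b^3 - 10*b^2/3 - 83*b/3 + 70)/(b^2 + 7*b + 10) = (b^2 - 25*b/3 + 14)/(b + 2)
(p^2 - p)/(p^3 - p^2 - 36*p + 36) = p/(p^2 - 36)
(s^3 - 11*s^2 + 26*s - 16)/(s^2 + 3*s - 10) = (s^2 - 9*s + 8)/(s + 5)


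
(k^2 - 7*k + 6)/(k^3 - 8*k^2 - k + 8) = (k - 6)/(k^2 - 7*k - 8)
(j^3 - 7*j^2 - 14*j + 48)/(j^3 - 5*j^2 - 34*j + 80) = (j + 3)/(j + 5)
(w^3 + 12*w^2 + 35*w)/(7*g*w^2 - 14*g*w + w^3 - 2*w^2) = (w^2 + 12*w + 35)/(7*g*w - 14*g + w^2 - 2*w)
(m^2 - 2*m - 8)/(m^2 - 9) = (m^2 - 2*m - 8)/(m^2 - 9)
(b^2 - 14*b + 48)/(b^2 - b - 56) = (b - 6)/(b + 7)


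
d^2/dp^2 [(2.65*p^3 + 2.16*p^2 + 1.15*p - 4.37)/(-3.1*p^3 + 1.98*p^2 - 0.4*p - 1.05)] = (-74.0466*p^6 - 46.593*p^5 + 665.88*p^4 - 352.19082*p^3 + 146.602848*p^2 - 137.98719*p + 15.77206)/(29.791*p^9 - 57.0834*p^8 + 47.99172*p^7 + 7.777908*p^6 - 32.47692*p^5 + 19.21086*p^4 + 5.32765*p^3 - 6.04485*p^2 + 1.323*p + 1.157625)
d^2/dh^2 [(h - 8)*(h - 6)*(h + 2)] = 6*h - 24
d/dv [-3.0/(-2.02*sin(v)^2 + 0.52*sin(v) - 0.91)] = (1.56 - 12.12*sin(v))*cos(v)/(2.02*sin(v)^2 - 0.52*sin(v) + 0.91)^2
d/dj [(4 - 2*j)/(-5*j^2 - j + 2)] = 10*j*(4 - j)/(25*j^4 + 10*j^3 - 19*j^2 - 4*j + 4)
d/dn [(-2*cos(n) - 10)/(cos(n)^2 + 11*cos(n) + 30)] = -2*sin(n)/(cos(n) + 6)^2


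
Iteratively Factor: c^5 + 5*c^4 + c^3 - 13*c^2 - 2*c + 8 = (c - 1)*(c^4 + 6*c^3 + 7*c^2 - 6*c - 8) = (c - 1)*(c + 1)*(c^3 + 5*c^2 + 2*c - 8) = (c - 1)^2*(c + 1)*(c^2 + 6*c + 8) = (c - 1)^2*(c + 1)*(c + 4)*(c + 2)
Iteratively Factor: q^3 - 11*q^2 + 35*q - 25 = (q - 5)*(q^2 - 6*q + 5) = (q - 5)^2*(q - 1)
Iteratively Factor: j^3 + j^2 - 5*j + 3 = (j - 1)*(j^2 + 2*j - 3) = (j - 1)*(j + 3)*(j - 1)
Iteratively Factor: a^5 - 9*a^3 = (a)*(a^4 - 9*a^2) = a^2*(a^3 - 9*a) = a^2*(a - 3)*(a^2 + 3*a) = a^2*(a - 3)*(a + 3)*(a)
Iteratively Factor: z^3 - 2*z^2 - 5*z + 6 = (z + 2)*(z^2 - 4*z + 3) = (z - 1)*(z + 2)*(z - 3)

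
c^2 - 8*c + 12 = (c - 6)*(c - 2)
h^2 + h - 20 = (h - 4)*(h + 5)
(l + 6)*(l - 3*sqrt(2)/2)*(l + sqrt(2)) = l^3 - sqrt(2)*l^2/2 + 6*l^2 - 3*sqrt(2)*l - 3*l - 18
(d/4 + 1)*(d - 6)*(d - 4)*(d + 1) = d^4/4 - 5*d^3/4 - 11*d^2/2 + 20*d + 24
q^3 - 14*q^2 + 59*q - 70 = (q - 7)*(q - 5)*(q - 2)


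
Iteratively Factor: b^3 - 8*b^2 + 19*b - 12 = (b - 4)*(b^2 - 4*b + 3) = (b - 4)*(b - 1)*(b - 3)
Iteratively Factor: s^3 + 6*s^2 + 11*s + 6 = (s + 3)*(s^2 + 3*s + 2) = (s + 1)*(s + 3)*(s + 2)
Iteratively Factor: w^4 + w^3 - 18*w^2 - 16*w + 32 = (w + 4)*(w^3 - 3*w^2 - 6*w + 8) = (w - 4)*(w + 4)*(w^2 + w - 2) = (w - 4)*(w - 1)*(w + 4)*(w + 2)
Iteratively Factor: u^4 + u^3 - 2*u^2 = (u)*(u^3 + u^2 - 2*u) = u*(u - 1)*(u^2 + 2*u) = u*(u - 1)*(u + 2)*(u)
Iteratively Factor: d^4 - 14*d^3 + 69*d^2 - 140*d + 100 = (d - 2)*(d^3 - 12*d^2 + 45*d - 50) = (d - 5)*(d - 2)*(d^2 - 7*d + 10) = (d - 5)*(d - 2)^2*(d - 5)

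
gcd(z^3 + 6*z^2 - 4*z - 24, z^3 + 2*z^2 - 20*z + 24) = z^2 + 4*z - 12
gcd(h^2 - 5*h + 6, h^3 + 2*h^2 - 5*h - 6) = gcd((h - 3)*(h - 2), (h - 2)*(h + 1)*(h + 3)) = h - 2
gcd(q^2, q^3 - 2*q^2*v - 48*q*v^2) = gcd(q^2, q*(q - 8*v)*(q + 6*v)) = q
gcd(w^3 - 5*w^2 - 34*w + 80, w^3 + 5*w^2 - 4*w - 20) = w^2 + 3*w - 10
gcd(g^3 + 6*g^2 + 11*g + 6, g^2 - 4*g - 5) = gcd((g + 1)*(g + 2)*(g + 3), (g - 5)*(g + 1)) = g + 1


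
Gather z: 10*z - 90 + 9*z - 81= 19*z - 171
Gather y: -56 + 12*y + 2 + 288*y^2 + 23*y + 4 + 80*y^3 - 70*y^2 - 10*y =80*y^3 + 218*y^2 + 25*y - 50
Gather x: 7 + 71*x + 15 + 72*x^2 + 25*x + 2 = 72*x^2 + 96*x + 24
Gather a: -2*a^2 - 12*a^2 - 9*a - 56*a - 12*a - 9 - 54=-14*a^2 - 77*a - 63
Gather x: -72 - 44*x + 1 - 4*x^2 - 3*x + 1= -4*x^2 - 47*x - 70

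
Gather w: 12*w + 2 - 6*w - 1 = 6*w + 1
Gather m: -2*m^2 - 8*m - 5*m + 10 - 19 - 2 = -2*m^2 - 13*m - 11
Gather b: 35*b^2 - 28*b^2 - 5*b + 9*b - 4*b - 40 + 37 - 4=7*b^2 - 7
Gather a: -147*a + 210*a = 63*a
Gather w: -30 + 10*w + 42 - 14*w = 12 - 4*w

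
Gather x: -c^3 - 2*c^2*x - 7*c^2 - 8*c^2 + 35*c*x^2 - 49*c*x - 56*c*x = -c^3 - 15*c^2 + 35*c*x^2 + x*(-2*c^2 - 105*c)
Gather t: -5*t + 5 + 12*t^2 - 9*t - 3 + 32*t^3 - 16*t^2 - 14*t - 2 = 32*t^3 - 4*t^2 - 28*t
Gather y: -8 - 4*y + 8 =-4*y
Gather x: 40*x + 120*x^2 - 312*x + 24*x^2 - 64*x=144*x^2 - 336*x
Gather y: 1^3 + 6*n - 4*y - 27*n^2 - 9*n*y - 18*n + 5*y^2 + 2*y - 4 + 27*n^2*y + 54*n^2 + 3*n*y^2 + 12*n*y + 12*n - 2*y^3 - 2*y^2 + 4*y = 27*n^2 - 2*y^3 + y^2*(3*n + 3) + y*(27*n^2 + 3*n + 2) - 3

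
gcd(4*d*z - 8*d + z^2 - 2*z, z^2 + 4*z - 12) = z - 2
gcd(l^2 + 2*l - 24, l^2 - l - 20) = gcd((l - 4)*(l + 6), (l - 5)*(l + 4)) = 1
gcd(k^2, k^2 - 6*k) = k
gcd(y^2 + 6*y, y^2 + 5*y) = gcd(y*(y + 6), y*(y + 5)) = y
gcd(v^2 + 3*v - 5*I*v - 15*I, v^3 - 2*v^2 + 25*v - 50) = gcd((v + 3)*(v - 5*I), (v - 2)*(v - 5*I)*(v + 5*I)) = v - 5*I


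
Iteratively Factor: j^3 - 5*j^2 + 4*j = (j - 4)*(j^2 - j) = (j - 4)*(j - 1)*(j)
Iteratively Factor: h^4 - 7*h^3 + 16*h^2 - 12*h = (h)*(h^3 - 7*h^2 + 16*h - 12) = h*(h - 2)*(h^2 - 5*h + 6) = h*(h - 2)^2*(h - 3)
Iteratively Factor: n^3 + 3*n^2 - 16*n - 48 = (n + 4)*(n^2 - n - 12) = (n + 3)*(n + 4)*(n - 4)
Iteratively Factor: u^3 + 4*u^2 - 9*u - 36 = (u + 3)*(u^2 + u - 12) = (u - 3)*(u + 3)*(u + 4)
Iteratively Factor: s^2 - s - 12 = (s + 3)*(s - 4)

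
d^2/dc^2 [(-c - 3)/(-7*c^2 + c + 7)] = 2*((-21*c - 20)*(-7*c^2 + c + 7) - (c + 3)*(14*c - 1)^2)/(-7*c^2 + c + 7)^3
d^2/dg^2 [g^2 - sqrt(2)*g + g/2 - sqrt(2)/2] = 2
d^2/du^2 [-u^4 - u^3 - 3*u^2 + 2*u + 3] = -12*u^2 - 6*u - 6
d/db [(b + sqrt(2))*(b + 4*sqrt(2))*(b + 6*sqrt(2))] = 3*b^2 + 22*sqrt(2)*b + 68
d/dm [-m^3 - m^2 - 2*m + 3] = -3*m^2 - 2*m - 2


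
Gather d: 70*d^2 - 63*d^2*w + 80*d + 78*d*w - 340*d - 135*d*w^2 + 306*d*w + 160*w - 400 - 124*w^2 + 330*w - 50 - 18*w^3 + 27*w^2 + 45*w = d^2*(70 - 63*w) + d*(-135*w^2 + 384*w - 260) - 18*w^3 - 97*w^2 + 535*w - 450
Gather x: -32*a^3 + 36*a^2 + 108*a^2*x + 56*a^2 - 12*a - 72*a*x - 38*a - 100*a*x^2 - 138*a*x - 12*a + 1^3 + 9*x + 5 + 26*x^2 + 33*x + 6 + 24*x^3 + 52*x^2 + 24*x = -32*a^3 + 92*a^2 - 62*a + 24*x^3 + x^2*(78 - 100*a) + x*(108*a^2 - 210*a + 66) + 12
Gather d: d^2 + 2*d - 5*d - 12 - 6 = d^2 - 3*d - 18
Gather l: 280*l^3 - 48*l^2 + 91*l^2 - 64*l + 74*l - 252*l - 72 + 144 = 280*l^3 + 43*l^2 - 242*l + 72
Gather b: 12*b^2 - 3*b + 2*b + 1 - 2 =12*b^2 - b - 1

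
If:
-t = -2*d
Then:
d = t/2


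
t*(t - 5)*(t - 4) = t^3 - 9*t^2 + 20*t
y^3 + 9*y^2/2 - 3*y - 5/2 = (y - 1)*(y + 1/2)*(y + 5)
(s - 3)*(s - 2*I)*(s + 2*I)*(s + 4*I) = s^4 - 3*s^3 + 4*I*s^3 + 4*s^2 - 12*I*s^2 - 12*s + 16*I*s - 48*I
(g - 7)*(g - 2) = g^2 - 9*g + 14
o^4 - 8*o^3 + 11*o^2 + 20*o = o*(o - 5)*(o - 4)*(o + 1)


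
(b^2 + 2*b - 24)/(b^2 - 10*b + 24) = (b + 6)/(b - 6)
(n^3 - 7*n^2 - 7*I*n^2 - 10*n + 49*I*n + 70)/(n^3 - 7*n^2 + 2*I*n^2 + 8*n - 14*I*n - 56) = (n - 5*I)/(n + 4*I)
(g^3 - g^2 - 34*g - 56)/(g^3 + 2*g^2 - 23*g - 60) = (g^2 - 5*g - 14)/(g^2 - 2*g - 15)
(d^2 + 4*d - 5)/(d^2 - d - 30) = (d - 1)/(d - 6)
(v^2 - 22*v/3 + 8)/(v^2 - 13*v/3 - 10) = (3*v - 4)/(3*v + 5)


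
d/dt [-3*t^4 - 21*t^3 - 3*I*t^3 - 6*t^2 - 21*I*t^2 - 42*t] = -12*t^3 - t^2*(63 + 9*I) - t*(12 + 42*I) - 42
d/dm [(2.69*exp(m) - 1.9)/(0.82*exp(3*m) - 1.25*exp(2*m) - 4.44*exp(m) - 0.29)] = (-4.4116*exp(3*m) + 8.0365*exp(2*m) - 4.75*exp(m) - 9.2161)*exp(m)/(0.6724*exp(6*m) - 2.05*exp(5*m) - 5.7191*exp(4*m) + 10.6244*exp(3*m) + 20.4386*exp(2*m) + 2.5752*exp(m) + 0.0841)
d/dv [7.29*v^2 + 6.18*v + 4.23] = 14.58*v + 6.18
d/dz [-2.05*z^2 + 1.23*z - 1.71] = 1.23 - 4.1*z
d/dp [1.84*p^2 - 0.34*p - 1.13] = 3.68*p - 0.34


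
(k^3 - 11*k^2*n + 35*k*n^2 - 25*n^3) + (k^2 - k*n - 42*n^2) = k^3 - 11*k^2*n + k^2 + 35*k*n^2 - k*n - 25*n^3 - 42*n^2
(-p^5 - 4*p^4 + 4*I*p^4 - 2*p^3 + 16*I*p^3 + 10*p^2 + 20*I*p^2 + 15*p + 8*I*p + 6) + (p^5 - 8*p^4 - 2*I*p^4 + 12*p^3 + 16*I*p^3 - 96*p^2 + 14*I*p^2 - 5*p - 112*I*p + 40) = -12*p^4 + 2*I*p^4 + 10*p^3 + 32*I*p^3 - 86*p^2 + 34*I*p^2 + 10*p - 104*I*p + 46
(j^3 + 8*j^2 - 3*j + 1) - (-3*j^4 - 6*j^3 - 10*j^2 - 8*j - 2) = 3*j^4 + 7*j^3 + 18*j^2 + 5*j + 3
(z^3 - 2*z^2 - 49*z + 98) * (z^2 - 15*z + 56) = z^5 - 17*z^4 + 37*z^3 + 721*z^2 - 4214*z + 5488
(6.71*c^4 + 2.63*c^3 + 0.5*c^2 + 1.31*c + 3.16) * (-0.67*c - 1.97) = -4.4957*c^5 - 14.9808*c^4 - 5.5161*c^3 - 1.8627*c^2 - 4.6979*c - 6.2252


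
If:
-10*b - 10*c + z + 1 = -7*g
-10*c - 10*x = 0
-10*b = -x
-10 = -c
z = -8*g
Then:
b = -1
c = 10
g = -89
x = -10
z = 712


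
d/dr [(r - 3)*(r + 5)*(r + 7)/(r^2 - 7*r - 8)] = (r^4 - 14*r^3 - 86*r^2 + 66*r - 727)/(r^4 - 14*r^3 + 33*r^2 + 112*r + 64)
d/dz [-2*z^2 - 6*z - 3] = -4*z - 6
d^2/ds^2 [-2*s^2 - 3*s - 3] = -4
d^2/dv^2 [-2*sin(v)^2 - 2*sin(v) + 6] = 2*sin(v) - 4*cos(2*v)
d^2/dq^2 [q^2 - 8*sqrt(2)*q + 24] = 2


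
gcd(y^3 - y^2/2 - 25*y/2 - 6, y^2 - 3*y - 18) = y + 3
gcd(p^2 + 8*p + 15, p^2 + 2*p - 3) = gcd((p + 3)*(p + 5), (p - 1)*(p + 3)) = p + 3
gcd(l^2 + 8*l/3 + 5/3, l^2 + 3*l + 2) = l + 1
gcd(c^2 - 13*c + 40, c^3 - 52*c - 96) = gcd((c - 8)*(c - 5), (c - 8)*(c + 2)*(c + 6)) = c - 8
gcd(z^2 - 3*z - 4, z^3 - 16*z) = z - 4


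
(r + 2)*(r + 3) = r^2 + 5*r + 6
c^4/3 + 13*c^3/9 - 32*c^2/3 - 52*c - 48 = (c/3 + 1)*(c - 6)*(c + 4/3)*(c + 6)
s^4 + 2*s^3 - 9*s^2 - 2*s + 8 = (s - 2)*(s - 1)*(s + 1)*(s + 4)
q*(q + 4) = q^2 + 4*q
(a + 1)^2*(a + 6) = a^3 + 8*a^2 + 13*a + 6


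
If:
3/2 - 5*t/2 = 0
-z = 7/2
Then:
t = 3/5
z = -7/2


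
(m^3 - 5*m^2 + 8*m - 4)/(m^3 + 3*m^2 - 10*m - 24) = (m^3 - 5*m^2 + 8*m - 4)/(m^3 + 3*m^2 - 10*m - 24)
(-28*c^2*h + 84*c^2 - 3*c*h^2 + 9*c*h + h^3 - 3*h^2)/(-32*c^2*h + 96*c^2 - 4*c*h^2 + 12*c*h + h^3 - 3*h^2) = (7*c - h)/(8*c - h)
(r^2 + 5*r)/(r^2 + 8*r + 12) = r*(r + 5)/(r^2 + 8*r + 12)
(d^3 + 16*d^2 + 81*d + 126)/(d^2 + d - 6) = (d^2 + 13*d + 42)/(d - 2)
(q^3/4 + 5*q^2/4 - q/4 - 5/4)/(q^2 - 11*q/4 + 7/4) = (q^2 + 6*q + 5)/(4*q - 7)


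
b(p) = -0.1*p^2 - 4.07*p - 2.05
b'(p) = -0.2*p - 4.07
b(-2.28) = 6.71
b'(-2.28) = -3.61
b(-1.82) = 5.03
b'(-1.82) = -3.71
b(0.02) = -2.13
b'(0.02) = -4.07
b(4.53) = -22.54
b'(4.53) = -4.98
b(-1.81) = 4.99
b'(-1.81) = -3.71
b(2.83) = -14.37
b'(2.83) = -4.64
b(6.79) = -34.30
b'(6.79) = -5.43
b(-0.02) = -1.97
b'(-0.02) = -4.07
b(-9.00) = 26.48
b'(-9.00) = -2.27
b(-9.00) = 26.48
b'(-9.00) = -2.27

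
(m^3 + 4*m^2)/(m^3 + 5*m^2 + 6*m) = m*(m + 4)/(m^2 + 5*m + 6)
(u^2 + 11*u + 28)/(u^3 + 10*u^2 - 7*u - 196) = (u + 4)/(u^2 + 3*u - 28)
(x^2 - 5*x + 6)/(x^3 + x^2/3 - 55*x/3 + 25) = 3*(x - 2)/(3*x^2 + 10*x - 25)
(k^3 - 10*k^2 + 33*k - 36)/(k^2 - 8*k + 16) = (k^2 - 6*k + 9)/(k - 4)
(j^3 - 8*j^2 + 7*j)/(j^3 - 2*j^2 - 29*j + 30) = j*(j - 7)/(j^2 - j - 30)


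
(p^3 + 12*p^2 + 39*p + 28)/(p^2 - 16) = (p^2 + 8*p + 7)/(p - 4)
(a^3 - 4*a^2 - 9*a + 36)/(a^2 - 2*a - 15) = (a^2 - 7*a + 12)/(a - 5)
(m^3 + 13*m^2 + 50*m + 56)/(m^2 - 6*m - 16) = (m^2 + 11*m + 28)/(m - 8)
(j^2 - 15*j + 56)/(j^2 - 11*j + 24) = (j - 7)/(j - 3)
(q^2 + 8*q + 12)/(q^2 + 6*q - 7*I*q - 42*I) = (q + 2)/(q - 7*I)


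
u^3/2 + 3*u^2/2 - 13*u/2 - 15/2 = (u/2 + 1/2)*(u - 3)*(u + 5)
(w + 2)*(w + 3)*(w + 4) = w^3 + 9*w^2 + 26*w + 24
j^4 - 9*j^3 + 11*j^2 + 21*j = j*(j - 7)*(j - 3)*(j + 1)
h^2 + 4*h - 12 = (h - 2)*(h + 6)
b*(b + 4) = b^2 + 4*b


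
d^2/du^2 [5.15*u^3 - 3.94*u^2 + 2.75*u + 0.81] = 30.9*u - 7.88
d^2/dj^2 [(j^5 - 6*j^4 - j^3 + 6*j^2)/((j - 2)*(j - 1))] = 6*(j^4 - 7*j^3 + 18*j^2 - 20*j - 8)/(j^3 - 6*j^2 + 12*j - 8)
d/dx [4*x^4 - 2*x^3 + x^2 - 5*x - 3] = 16*x^3 - 6*x^2 + 2*x - 5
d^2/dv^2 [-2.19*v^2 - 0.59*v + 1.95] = -4.38000000000000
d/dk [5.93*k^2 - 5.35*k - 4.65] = 11.86*k - 5.35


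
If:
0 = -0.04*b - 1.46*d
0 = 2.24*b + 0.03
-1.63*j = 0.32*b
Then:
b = -0.01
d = 0.00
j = 0.00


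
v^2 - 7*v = v*(v - 7)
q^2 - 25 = (q - 5)*(q + 5)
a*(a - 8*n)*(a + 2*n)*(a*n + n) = a^4*n - 6*a^3*n^2 + a^3*n - 16*a^2*n^3 - 6*a^2*n^2 - 16*a*n^3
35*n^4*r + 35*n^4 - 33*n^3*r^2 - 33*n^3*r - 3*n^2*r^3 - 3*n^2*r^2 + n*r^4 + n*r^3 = (-7*n + r)*(-n + r)*(5*n + r)*(n*r + n)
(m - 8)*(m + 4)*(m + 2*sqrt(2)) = m^3 - 4*m^2 + 2*sqrt(2)*m^2 - 32*m - 8*sqrt(2)*m - 64*sqrt(2)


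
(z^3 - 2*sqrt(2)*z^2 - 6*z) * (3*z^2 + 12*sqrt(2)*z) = 3*z^5 + 6*sqrt(2)*z^4 - 66*z^3 - 72*sqrt(2)*z^2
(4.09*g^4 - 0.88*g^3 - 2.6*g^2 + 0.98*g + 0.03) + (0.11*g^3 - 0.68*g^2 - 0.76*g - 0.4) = 4.09*g^4 - 0.77*g^3 - 3.28*g^2 + 0.22*g - 0.37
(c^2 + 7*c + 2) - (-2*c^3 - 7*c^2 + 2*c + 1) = 2*c^3 + 8*c^2 + 5*c + 1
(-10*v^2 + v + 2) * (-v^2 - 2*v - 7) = 10*v^4 + 19*v^3 + 66*v^2 - 11*v - 14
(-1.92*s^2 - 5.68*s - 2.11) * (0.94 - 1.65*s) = 3.168*s^3 + 7.5672*s^2 - 1.8577*s - 1.9834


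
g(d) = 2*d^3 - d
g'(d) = 6*d^2 - 1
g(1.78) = 9.50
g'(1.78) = 18.01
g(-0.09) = 0.09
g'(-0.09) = -0.95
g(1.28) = 2.91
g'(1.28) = 8.83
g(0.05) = -0.05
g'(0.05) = -0.98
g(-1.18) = -2.11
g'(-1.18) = 7.35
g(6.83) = 630.39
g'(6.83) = 278.89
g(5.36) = 302.62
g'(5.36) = 171.38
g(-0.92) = -0.64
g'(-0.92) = 4.08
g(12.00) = 3444.00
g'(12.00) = 863.00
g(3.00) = 51.00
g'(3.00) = 53.00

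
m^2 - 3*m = m*(m - 3)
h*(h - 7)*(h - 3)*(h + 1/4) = h^4 - 39*h^3/4 + 37*h^2/2 + 21*h/4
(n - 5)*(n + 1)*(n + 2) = n^3 - 2*n^2 - 13*n - 10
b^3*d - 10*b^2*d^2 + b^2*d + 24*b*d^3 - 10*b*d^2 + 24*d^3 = (b - 6*d)*(b - 4*d)*(b*d + d)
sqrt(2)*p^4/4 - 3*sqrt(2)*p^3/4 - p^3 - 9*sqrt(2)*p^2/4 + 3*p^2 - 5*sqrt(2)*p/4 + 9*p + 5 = (p/2 + 1/2)*(p - 5)*(p - 2*sqrt(2))*(sqrt(2)*p/2 + sqrt(2)/2)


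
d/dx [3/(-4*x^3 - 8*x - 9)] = 12*(3*x^2 + 2)/(4*x^3 + 8*x + 9)^2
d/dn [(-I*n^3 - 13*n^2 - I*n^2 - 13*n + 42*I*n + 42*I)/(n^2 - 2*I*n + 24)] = (-I*n^2 + 8*n + 11 - 28*I)/(n^2 + 8*I*n - 16)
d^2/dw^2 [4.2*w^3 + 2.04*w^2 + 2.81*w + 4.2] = 25.2*w + 4.08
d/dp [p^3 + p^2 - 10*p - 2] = 3*p^2 + 2*p - 10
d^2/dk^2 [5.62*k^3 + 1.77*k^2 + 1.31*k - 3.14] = 33.72*k + 3.54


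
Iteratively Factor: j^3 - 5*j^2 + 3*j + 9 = (j + 1)*(j^2 - 6*j + 9) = (j - 3)*(j + 1)*(j - 3)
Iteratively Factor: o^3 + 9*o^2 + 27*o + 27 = (o + 3)*(o^2 + 6*o + 9) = (o + 3)^2*(o + 3)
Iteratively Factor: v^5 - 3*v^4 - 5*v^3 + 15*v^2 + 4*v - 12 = (v - 3)*(v^4 - 5*v^2 + 4) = (v - 3)*(v + 1)*(v^3 - v^2 - 4*v + 4) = (v - 3)*(v - 2)*(v + 1)*(v^2 + v - 2) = (v - 3)*(v - 2)*(v - 1)*(v + 1)*(v + 2)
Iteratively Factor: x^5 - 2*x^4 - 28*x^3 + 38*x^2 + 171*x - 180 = (x - 5)*(x^4 + 3*x^3 - 13*x^2 - 27*x + 36) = (x - 5)*(x + 4)*(x^3 - x^2 - 9*x + 9) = (x - 5)*(x - 1)*(x + 4)*(x^2 - 9) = (x - 5)*(x - 3)*(x - 1)*(x + 4)*(x + 3)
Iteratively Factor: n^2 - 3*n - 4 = (n + 1)*(n - 4)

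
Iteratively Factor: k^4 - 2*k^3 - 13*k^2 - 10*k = (k + 1)*(k^3 - 3*k^2 - 10*k) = (k + 1)*(k + 2)*(k^2 - 5*k) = (k - 5)*(k + 1)*(k + 2)*(k)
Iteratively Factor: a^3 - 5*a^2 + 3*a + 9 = (a + 1)*(a^2 - 6*a + 9) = (a - 3)*(a + 1)*(a - 3)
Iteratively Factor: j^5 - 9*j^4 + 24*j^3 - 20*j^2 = (j - 2)*(j^4 - 7*j^3 + 10*j^2) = j*(j - 2)*(j^3 - 7*j^2 + 10*j) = j^2*(j - 2)*(j^2 - 7*j + 10) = j^2*(j - 5)*(j - 2)*(j - 2)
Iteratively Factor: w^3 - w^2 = (w)*(w^2 - w) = w^2*(w - 1)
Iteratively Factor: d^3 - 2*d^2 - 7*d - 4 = (d + 1)*(d^2 - 3*d - 4) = (d - 4)*(d + 1)*(d + 1)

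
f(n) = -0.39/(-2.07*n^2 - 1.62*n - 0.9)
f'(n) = -0.39*(4.14*n + 1.62)/(-2.07*n^2 - 1.62*n - 0.9)^2 = (-1.6146*n - 0.6318)/(2.07*n^2 + 1.62*n + 0.9)^2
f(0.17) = 0.32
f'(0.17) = -0.59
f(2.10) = 0.03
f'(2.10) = -0.02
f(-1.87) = 0.08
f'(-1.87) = 0.09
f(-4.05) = 0.01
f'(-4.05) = 0.01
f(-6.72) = 0.00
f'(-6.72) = 0.00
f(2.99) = 0.02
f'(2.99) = -0.01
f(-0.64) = 0.55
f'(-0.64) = 0.79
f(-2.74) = 0.03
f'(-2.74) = 0.03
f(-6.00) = 0.01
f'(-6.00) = 0.00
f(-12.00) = 0.00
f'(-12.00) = 0.00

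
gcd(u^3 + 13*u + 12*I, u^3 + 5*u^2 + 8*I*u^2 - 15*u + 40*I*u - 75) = u + 3*I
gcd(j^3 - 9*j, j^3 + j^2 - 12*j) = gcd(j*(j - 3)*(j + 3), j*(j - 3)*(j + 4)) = j^2 - 3*j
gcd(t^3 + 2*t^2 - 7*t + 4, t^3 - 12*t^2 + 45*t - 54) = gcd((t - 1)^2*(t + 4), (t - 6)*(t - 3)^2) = 1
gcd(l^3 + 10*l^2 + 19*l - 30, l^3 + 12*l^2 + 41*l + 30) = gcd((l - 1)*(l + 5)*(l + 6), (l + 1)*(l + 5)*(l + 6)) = l^2 + 11*l + 30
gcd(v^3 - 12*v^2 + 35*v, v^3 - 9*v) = v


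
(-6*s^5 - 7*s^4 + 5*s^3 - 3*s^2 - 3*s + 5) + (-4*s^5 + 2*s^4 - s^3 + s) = -10*s^5 - 5*s^4 + 4*s^3 - 3*s^2 - 2*s + 5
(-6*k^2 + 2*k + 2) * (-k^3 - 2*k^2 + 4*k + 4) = 6*k^5 + 10*k^4 - 30*k^3 - 20*k^2 + 16*k + 8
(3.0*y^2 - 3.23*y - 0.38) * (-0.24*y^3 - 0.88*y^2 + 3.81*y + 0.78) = -0.72*y^5 - 1.8648*y^4 + 14.3636*y^3 - 9.6319*y^2 - 3.9672*y - 0.2964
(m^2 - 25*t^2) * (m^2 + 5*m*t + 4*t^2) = m^4 + 5*m^3*t - 21*m^2*t^2 - 125*m*t^3 - 100*t^4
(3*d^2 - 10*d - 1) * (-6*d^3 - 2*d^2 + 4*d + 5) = -18*d^5 + 54*d^4 + 38*d^3 - 23*d^2 - 54*d - 5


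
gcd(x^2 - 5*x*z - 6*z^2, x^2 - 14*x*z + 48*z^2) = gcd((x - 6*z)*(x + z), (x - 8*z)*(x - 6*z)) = x - 6*z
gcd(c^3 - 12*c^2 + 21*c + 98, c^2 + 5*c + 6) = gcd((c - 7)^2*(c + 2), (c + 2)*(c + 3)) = c + 2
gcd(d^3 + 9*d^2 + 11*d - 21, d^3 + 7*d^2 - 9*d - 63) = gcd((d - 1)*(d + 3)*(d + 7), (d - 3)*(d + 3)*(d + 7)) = d^2 + 10*d + 21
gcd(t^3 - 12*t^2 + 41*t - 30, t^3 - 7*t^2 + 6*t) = t^2 - 7*t + 6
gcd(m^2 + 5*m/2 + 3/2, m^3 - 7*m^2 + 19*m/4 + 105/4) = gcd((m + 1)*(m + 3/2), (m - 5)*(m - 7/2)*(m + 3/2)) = m + 3/2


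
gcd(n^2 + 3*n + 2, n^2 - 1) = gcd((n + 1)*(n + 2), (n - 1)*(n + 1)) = n + 1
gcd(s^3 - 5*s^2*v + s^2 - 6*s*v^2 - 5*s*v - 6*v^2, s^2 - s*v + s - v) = s + 1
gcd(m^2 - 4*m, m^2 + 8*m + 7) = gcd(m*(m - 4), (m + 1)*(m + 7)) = 1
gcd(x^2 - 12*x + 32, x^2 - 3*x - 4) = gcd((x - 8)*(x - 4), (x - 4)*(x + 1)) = x - 4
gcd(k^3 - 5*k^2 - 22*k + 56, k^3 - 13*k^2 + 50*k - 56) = k^2 - 9*k + 14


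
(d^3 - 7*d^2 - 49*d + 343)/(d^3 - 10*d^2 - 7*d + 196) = (d + 7)/(d + 4)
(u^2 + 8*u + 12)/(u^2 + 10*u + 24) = (u + 2)/(u + 4)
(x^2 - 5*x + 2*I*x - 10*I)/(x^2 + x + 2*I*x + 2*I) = (x - 5)/(x + 1)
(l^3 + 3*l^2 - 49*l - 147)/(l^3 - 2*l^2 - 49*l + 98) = (l + 3)/(l - 2)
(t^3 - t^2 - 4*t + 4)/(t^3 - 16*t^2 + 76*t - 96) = (t^2 + t - 2)/(t^2 - 14*t + 48)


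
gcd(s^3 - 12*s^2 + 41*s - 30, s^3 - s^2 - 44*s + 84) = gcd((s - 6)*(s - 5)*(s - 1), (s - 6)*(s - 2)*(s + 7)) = s - 6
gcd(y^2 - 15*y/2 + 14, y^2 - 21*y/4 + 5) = y - 4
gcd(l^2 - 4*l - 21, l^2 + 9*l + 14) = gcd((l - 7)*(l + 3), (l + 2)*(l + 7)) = 1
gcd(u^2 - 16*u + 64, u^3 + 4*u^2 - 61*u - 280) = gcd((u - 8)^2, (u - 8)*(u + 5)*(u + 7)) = u - 8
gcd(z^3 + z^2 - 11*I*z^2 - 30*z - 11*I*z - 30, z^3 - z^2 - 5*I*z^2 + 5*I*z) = z - 5*I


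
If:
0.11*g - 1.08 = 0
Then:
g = 9.82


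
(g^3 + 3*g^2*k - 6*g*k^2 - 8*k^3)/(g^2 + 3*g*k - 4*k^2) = (g^2 - g*k - 2*k^2)/(g - k)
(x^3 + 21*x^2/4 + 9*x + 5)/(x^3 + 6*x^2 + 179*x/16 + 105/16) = 4*(x^2 + 4*x + 4)/(4*x^2 + 19*x + 21)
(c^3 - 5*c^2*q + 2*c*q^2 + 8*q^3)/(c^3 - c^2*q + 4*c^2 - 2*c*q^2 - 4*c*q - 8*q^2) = (c - 4*q)/(c + 4)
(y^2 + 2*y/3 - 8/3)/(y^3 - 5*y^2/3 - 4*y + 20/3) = (3*y - 4)/(3*y^2 - 11*y + 10)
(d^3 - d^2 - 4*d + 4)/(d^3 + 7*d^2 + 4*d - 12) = (d - 2)/(d + 6)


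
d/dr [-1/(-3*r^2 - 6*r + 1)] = 6*(-r - 1)/(3*r^2 + 6*r - 1)^2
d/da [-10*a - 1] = -10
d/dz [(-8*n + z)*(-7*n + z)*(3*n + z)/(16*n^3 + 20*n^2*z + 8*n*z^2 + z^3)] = 2*n*(-796*n^3 - 370*n^2*z - 11*n*z^2 + 10*z^3)/(128*n^5 + 256*n^4*z + 200*n^3*z^2 + 76*n^2*z^3 + 14*n*z^4 + z^5)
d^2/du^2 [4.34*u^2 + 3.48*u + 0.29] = 8.68000000000000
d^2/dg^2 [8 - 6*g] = 0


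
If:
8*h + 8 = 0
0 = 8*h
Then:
No Solution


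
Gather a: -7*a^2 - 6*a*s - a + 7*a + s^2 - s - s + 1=-7*a^2 + a*(6 - 6*s) + s^2 - 2*s + 1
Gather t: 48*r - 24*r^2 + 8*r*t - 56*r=-24*r^2 + 8*r*t - 8*r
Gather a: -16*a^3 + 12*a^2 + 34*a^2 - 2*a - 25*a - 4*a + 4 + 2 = -16*a^3 + 46*a^2 - 31*a + 6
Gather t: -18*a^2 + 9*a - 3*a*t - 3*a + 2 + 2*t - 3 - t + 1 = -18*a^2 + 6*a + t*(1 - 3*a)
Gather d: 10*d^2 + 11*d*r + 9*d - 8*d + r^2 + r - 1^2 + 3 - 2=10*d^2 + d*(11*r + 1) + r^2 + r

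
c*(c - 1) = c^2 - c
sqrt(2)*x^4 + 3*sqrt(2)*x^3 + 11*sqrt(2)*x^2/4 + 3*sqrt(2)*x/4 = x*(x + 1/2)*(x + 3/2)*(sqrt(2)*x + sqrt(2))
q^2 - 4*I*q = q*(q - 4*I)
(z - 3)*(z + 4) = z^2 + z - 12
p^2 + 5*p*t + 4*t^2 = (p + t)*(p + 4*t)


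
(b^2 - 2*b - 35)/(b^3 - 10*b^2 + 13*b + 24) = (b^2 - 2*b - 35)/(b^3 - 10*b^2 + 13*b + 24)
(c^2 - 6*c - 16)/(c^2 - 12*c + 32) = (c + 2)/(c - 4)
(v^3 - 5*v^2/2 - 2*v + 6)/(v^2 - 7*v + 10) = (v^2 - v/2 - 3)/(v - 5)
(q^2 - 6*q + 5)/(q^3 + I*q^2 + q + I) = (q^2 - 6*q + 5)/(q^3 + I*q^2 + q + I)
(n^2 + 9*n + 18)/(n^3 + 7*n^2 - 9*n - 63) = (n + 6)/(n^2 + 4*n - 21)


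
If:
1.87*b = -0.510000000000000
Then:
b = -0.27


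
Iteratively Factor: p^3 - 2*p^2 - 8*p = (p - 4)*(p^2 + 2*p) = p*(p - 4)*(p + 2)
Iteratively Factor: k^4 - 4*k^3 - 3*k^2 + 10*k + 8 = (k + 1)*(k^3 - 5*k^2 + 2*k + 8) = (k - 4)*(k + 1)*(k^2 - k - 2) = (k - 4)*(k - 2)*(k + 1)*(k + 1)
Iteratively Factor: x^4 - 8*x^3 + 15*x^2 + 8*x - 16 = (x - 4)*(x^3 - 4*x^2 - x + 4) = (x - 4)^2*(x^2 - 1) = (x - 4)^2*(x + 1)*(x - 1)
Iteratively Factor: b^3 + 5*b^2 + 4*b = (b + 1)*(b^2 + 4*b) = b*(b + 1)*(b + 4)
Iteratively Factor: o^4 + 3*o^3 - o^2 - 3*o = (o + 1)*(o^3 + 2*o^2 - 3*o) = (o + 1)*(o + 3)*(o^2 - o) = o*(o + 1)*(o + 3)*(o - 1)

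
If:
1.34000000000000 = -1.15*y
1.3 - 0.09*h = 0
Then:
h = 14.44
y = -1.17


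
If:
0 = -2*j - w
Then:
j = -w/2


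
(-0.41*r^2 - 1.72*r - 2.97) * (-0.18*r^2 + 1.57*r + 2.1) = 0.0738*r^4 - 0.3341*r^3 - 3.0268*r^2 - 8.2749*r - 6.237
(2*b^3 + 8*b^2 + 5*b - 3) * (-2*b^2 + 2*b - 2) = -4*b^5 - 12*b^4 + 2*b^3 - 16*b + 6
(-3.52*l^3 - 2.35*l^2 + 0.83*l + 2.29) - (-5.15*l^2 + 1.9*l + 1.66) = -3.52*l^3 + 2.8*l^2 - 1.07*l + 0.63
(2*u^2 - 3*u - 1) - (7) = 2*u^2 - 3*u - 8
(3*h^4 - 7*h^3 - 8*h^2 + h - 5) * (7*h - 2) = 21*h^5 - 55*h^4 - 42*h^3 + 23*h^2 - 37*h + 10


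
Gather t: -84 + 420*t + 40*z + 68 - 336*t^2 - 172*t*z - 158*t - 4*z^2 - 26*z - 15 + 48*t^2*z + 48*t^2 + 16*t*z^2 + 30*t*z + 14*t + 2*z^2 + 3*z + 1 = t^2*(48*z - 288) + t*(16*z^2 - 142*z + 276) - 2*z^2 + 17*z - 30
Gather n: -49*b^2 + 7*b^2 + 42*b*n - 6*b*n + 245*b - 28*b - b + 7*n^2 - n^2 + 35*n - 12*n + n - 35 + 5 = -42*b^2 + 216*b + 6*n^2 + n*(36*b + 24) - 30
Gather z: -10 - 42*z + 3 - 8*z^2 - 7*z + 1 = -8*z^2 - 49*z - 6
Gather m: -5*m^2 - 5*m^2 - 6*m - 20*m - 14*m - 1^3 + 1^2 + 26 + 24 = -10*m^2 - 40*m + 50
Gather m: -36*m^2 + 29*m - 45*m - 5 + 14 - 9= -36*m^2 - 16*m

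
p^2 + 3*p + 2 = (p + 1)*(p + 2)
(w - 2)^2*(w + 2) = w^3 - 2*w^2 - 4*w + 8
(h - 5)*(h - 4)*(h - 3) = h^3 - 12*h^2 + 47*h - 60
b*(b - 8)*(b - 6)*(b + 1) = b^4 - 13*b^3 + 34*b^2 + 48*b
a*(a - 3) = a^2 - 3*a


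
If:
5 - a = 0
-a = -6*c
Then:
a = 5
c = 5/6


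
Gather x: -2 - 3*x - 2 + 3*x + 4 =0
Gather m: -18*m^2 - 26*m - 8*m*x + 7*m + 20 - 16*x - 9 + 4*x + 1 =-18*m^2 + m*(-8*x - 19) - 12*x + 12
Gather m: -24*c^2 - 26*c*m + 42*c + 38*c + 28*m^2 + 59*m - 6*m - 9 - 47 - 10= -24*c^2 + 80*c + 28*m^2 + m*(53 - 26*c) - 66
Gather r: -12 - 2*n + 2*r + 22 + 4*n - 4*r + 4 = 2*n - 2*r + 14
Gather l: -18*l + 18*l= 0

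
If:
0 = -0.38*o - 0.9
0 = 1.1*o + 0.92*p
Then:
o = -2.37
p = 2.83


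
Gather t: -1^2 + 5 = 4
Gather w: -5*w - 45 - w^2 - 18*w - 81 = -w^2 - 23*w - 126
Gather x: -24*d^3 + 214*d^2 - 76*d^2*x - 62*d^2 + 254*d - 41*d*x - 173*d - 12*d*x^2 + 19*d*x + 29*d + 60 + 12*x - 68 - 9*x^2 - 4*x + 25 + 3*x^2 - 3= -24*d^3 + 152*d^2 + 110*d + x^2*(-12*d - 6) + x*(-76*d^2 - 22*d + 8) + 14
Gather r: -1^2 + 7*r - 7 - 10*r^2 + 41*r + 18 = -10*r^2 + 48*r + 10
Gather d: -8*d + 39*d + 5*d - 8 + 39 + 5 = 36*d + 36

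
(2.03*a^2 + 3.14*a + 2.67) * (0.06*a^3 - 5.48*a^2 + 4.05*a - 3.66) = 0.1218*a^5 - 10.936*a^4 - 8.8255*a^3 - 9.3444*a^2 - 0.678900000000002*a - 9.7722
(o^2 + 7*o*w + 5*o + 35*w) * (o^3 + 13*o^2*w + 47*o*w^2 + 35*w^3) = o^5 + 20*o^4*w + 5*o^4 + 138*o^3*w^2 + 100*o^3*w + 364*o^2*w^3 + 690*o^2*w^2 + 245*o*w^4 + 1820*o*w^3 + 1225*w^4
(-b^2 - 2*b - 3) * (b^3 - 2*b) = -b^5 - 2*b^4 - b^3 + 4*b^2 + 6*b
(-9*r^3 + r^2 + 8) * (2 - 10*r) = 90*r^4 - 28*r^3 + 2*r^2 - 80*r + 16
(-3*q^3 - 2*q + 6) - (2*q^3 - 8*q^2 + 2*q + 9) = -5*q^3 + 8*q^2 - 4*q - 3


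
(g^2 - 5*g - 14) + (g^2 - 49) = 2*g^2 - 5*g - 63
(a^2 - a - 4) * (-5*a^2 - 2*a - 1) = -5*a^4 + 3*a^3 + 21*a^2 + 9*a + 4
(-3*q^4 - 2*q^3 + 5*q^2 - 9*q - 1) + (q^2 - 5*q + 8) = -3*q^4 - 2*q^3 + 6*q^2 - 14*q + 7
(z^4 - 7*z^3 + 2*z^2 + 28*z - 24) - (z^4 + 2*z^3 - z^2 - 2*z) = -9*z^3 + 3*z^2 + 30*z - 24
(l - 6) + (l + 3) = 2*l - 3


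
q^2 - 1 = (q - 1)*(q + 1)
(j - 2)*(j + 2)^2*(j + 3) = j^4 + 5*j^3 + 2*j^2 - 20*j - 24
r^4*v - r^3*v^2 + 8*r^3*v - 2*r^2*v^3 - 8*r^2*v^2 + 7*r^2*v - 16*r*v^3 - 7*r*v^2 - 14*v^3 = (r + 7)*(r - 2*v)*(r + v)*(r*v + v)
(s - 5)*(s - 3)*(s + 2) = s^3 - 6*s^2 - s + 30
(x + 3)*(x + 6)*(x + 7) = x^3 + 16*x^2 + 81*x + 126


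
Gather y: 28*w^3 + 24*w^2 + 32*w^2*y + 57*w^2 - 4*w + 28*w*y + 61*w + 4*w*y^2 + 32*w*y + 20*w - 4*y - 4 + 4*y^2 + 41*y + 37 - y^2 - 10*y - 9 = 28*w^3 + 81*w^2 + 77*w + y^2*(4*w + 3) + y*(32*w^2 + 60*w + 27) + 24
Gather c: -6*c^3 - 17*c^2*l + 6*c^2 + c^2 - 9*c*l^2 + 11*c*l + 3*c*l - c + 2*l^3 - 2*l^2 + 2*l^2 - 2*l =-6*c^3 + c^2*(7 - 17*l) + c*(-9*l^2 + 14*l - 1) + 2*l^3 - 2*l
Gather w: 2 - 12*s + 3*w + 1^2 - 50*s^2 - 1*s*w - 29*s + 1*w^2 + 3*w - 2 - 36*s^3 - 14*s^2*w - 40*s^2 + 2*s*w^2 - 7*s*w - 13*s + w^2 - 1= -36*s^3 - 90*s^2 - 54*s + w^2*(2*s + 2) + w*(-14*s^2 - 8*s + 6)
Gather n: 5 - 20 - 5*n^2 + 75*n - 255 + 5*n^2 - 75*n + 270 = 0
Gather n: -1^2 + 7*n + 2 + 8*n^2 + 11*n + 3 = 8*n^2 + 18*n + 4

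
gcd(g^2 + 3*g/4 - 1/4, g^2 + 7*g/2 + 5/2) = g + 1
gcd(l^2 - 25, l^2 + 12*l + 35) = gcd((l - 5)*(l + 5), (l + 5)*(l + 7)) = l + 5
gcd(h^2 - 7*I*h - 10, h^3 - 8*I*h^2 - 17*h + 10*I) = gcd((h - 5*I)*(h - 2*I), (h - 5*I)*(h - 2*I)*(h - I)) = h^2 - 7*I*h - 10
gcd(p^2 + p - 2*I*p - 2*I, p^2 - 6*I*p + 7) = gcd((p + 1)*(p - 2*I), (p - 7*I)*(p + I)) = 1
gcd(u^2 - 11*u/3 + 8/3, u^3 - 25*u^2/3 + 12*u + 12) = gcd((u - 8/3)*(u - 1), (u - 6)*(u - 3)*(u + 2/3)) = 1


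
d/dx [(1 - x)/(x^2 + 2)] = (-x^2 + 2*x*(x - 1) - 2)/(x^2 + 2)^2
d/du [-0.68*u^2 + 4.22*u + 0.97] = 4.22 - 1.36*u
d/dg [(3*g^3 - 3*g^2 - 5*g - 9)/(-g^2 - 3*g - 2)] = (-3*g^4 - 18*g^3 - 14*g^2 - 6*g - 17)/(g^4 + 6*g^3 + 13*g^2 + 12*g + 4)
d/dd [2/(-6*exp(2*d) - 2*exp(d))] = (6*exp(d) + 1)*exp(-d)/(3*exp(d) + 1)^2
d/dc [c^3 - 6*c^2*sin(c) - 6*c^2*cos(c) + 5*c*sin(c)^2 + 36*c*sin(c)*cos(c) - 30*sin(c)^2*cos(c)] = -6*sqrt(2)*c^2*cos(c + pi/4) + 3*c^2 + 5*c*sin(2*c) - 12*sqrt(2)*c*sin(c + pi/4) + 36*c*cos(2*c) + 15*sin(c)/2 + 18*sin(2*c) - 45*sin(3*c)/2 - 5*cos(2*c)/2 + 5/2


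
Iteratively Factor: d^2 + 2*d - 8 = (d - 2)*(d + 4)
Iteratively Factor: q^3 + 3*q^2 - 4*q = (q - 1)*(q^2 + 4*q) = (q - 1)*(q + 4)*(q)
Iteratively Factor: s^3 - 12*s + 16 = (s - 2)*(s^2 + 2*s - 8) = (s - 2)^2*(s + 4)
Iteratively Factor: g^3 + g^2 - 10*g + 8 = (g + 4)*(g^2 - 3*g + 2) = (g - 1)*(g + 4)*(g - 2)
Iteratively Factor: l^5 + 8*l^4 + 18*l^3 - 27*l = (l + 3)*(l^4 + 5*l^3 + 3*l^2 - 9*l) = (l + 3)^2*(l^3 + 2*l^2 - 3*l) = l*(l + 3)^2*(l^2 + 2*l - 3) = l*(l + 3)^3*(l - 1)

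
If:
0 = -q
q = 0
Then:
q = 0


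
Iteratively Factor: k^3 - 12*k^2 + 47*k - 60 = (k - 3)*(k^2 - 9*k + 20) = (k - 5)*(k - 3)*(k - 4)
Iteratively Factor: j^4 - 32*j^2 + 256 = (j - 4)*(j^3 + 4*j^2 - 16*j - 64) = (j - 4)*(j + 4)*(j^2 - 16) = (j - 4)*(j + 4)^2*(j - 4)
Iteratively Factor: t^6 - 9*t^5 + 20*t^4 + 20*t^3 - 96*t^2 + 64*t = (t - 4)*(t^5 - 5*t^4 + 20*t^2 - 16*t) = t*(t - 4)*(t^4 - 5*t^3 + 20*t - 16) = t*(t - 4)*(t + 2)*(t^3 - 7*t^2 + 14*t - 8) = t*(t - 4)*(t - 2)*(t + 2)*(t^2 - 5*t + 4) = t*(t - 4)*(t - 2)*(t - 1)*(t + 2)*(t - 4)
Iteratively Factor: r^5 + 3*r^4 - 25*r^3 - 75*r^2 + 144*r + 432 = (r + 3)*(r^4 - 25*r^2 + 144) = (r + 3)^2*(r^3 - 3*r^2 - 16*r + 48) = (r - 4)*(r + 3)^2*(r^2 + r - 12) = (r - 4)*(r + 3)^2*(r + 4)*(r - 3)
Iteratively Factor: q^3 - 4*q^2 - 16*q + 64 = (q - 4)*(q^2 - 16) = (q - 4)*(q + 4)*(q - 4)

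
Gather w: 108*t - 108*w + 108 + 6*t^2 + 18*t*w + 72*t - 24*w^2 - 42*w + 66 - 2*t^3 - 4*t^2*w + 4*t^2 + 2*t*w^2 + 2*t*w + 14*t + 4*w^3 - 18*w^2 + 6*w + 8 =-2*t^3 + 10*t^2 + 194*t + 4*w^3 + w^2*(2*t - 42) + w*(-4*t^2 + 20*t - 144) + 182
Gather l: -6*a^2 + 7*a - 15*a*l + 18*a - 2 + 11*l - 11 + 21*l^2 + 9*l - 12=-6*a^2 + 25*a + 21*l^2 + l*(20 - 15*a) - 25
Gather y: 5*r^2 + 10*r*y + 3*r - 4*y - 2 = 5*r^2 + 3*r + y*(10*r - 4) - 2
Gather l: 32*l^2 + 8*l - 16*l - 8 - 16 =32*l^2 - 8*l - 24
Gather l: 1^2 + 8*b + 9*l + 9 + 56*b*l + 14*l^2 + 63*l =8*b + 14*l^2 + l*(56*b + 72) + 10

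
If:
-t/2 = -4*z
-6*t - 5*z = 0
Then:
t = 0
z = 0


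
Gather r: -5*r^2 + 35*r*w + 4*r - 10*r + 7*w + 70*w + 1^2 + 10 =-5*r^2 + r*(35*w - 6) + 77*w + 11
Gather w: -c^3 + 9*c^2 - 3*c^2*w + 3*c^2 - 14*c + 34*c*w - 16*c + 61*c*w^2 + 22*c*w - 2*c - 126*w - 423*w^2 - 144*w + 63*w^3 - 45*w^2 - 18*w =-c^3 + 12*c^2 - 32*c + 63*w^3 + w^2*(61*c - 468) + w*(-3*c^2 + 56*c - 288)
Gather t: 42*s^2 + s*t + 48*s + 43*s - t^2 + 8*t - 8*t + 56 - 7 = 42*s^2 + s*t + 91*s - t^2 + 49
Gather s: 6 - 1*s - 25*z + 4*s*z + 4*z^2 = s*(4*z - 1) + 4*z^2 - 25*z + 6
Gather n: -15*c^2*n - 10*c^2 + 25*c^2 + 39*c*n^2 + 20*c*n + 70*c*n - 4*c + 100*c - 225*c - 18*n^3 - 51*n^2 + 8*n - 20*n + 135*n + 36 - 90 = 15*c^2 - 129*c - 18*n^3 + n^2*(39*c - 51) + n*(-15*c^2 + 90*c + 123) - 54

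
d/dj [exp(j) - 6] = exp(j)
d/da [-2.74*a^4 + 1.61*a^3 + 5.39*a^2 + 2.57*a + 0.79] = -10.96*a^3 + 4.83*a^2 + 10.78*a + 2.57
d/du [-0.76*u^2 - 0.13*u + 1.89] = -1.52*u - 0.13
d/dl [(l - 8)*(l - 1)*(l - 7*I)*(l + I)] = 4*l^3 + l^2*(-27 - 18*I) + l*(30 + 108*I) - 63 - 48*I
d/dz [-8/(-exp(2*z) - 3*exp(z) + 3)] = (-16*exp(z) - 24)*exp(z)/(exp(2*z) + 3*exp(z) - 3)^2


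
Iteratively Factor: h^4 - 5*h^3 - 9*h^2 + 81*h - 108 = (h - 3)*(h^3 - 2*h^2 - 15*h + 36) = (h - 3)^2*(h^2 + h - 12) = (h - 3)^2*(h + 4)*(h - 3)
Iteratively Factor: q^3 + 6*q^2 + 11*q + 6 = (q + 2)*(q^2 + 4*q + 3) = (q + 1)*(q + 2)*(q + 3)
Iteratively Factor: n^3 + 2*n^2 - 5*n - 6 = (n + 3)*(n^2 - n - 2) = (n + 1)*(n + 3)*(n - 2)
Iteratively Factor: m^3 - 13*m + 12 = (m - 3)*(m^2 + 3*m - 4) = (m - 3)*(m + 4)*(m - 1)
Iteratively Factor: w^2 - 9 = (w + 3)*(w - 3)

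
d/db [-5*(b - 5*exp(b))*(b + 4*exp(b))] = 5*b*exp(b) - 10*b + 200*exp(2*b) + 5*exp(b)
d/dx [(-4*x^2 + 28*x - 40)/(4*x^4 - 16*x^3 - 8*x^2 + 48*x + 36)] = (2*x^3 - 21*x^2 + 60*x - 61)/(x^6 - 6*x^5 + 3*x^4 + 28*x^3 - 9*x^2 - 54*x - 27)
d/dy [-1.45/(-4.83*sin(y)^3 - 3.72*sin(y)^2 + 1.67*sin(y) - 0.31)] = (-21.0105*sin(y)^2 - 10.788*sin(y) + 2.4215)*cos(y)/(4.83*sin(y)^3 + 3.72*sin(y)^2 - 1.67*sin(y) + 0.31)^2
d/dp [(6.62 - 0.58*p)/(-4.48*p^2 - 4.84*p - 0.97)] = (-2.5984*p^2 + 59.3152*p + 32.6034)/(20.0704*p^4 + 43.3664*p^3 + 32.1168*p^2 + 9.3896*p + 0.9409)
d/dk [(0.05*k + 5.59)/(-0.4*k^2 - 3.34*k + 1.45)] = (0.02*k^2 + 4.472*k + 18.7431)/(0.16*k^4 + 2.672*k^3 + 9.9956*k^2 - 9.686*k + 2.1025)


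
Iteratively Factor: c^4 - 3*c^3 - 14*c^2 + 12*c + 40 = (c - 2)*(c^3 - c^2 - 16*c - 20) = (c - 2)*(c + 2)*(c^2 - 3*c - 10) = (c - 5)*(c - 2)*(c + 2)*(c + 2)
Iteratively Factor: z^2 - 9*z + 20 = (z - 4)*(z - 5)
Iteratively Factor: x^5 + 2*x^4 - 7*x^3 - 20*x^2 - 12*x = (x + 2)*(x^4 - 7*x^2 - 6*x) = (x - 3)*(x + 2)*(x^3 + 3*x^2 + 2*x) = (x - 3)*(x + 2)^2*(x^2 + x) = (x - 3)*(x + 1)*(x + 2)^2*(x)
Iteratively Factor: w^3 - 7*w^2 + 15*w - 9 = (w - 3)*(w^2 - 4*w + 3) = (w - 3)*(w - 1)*(w - 3)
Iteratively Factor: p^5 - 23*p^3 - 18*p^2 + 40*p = (p - 1)*(p^4 + p^3 - 22*p^2 - 40*p) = (p - 1)*(p + 2)*(p^3 - p^2 - 20*p) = p*(p - 1)*(p + 2)*(p^2 - p - 20) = p*(p - 1)*(p + 2)*(p + 4)*(p - 5)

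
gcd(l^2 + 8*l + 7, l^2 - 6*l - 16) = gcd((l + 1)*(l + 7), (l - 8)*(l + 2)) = 1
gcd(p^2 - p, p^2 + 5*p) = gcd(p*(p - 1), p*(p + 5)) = p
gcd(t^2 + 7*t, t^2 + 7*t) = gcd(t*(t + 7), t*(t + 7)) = t^2 + 7*t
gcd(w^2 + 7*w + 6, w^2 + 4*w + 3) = w + 1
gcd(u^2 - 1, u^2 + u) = u + 1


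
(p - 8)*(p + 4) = p^2 - 4*p - 32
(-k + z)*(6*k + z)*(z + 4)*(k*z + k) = -6*k^3*z^2 - 30*k^3*z - 24*k^3 + 5*k^2*z^3 + 25*k^2*z^2 + 20*k^2*z + k*z^4 + 5*k*z^3 + 4*k*z^2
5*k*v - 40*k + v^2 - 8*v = (5*k + v)*(v - 8)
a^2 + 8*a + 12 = (a + 2)*(a + 6)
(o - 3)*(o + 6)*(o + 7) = o^3 + 10*o^2 + 3*o - 126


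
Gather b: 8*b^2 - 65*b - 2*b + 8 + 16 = 8*b^2 - 67*b + 24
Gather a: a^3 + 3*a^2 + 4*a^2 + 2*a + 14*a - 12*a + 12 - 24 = a^3 + 7*a^2 + 4*a - 12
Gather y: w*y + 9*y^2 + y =9*y^2 + y*(w + 1)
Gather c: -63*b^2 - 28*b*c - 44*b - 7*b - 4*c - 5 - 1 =-63*b^2 - 51*b + c*(-28*b - 4) - 6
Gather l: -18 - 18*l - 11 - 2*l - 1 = -20*l - 30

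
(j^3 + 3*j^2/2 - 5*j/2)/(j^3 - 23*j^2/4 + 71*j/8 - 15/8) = 4*j*(2*j^2 + 3*j - 5)/(8*j^3 - 46*j^2 + 71*j - 15)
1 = 1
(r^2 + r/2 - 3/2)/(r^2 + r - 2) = (r + 3/2)/(r + 2)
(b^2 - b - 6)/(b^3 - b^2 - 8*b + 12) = (b^2 - b - 6)/(b^3 - b^2 - 8*b + 12)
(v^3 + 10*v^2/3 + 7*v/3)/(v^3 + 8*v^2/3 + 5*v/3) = (3*v + 7)/(3*v + 5)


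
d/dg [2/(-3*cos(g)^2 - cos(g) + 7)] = -2*(6*cos(g) + 1)*sin(g)/(3*cos(g)^2 + cos(g) - 7)^2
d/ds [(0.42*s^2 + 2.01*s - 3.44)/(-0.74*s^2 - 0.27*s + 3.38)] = (1.374*s^2 - 2.252*s + 5.865)/(0.5476*s^4 + 0.3996*s^3 - 4.9295*s^2 - 1.8252*s + 11.4244)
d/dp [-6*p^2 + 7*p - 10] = 7 - 12*p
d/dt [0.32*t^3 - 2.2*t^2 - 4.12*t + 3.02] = 0.96*t^2 - 4.4*t - 4.12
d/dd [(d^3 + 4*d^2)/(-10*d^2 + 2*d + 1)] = d*(-10*d^3 + 4*d^2 + 11*d + 8)/(100*d^4 - 40*d^3 - 16*d^2 + 4*d + 1)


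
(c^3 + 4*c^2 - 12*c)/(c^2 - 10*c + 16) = c*(c + 6)/(c - 8)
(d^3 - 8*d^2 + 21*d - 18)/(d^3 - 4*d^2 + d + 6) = (d - 3)/(d + 1)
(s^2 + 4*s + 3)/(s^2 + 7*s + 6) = (s + 3)/(s + 6)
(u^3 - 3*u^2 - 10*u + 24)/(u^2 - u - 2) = (u^2 - u - 12)/(u + 1)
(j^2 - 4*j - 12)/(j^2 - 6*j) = (j + 2)/j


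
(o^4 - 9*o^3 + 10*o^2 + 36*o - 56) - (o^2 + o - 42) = o^4 - 9*o^3 + 9*o^2 + 35*o - 14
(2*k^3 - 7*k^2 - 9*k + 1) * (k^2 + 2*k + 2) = 2*k^5 - 3*k^4 - 19*k^3 - 31*k^2 - 16*k + 2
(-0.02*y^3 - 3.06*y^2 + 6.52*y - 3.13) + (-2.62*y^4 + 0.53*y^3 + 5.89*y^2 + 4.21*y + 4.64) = -2.62*y^4 + 0.51*y^3 + 2.83*y^2 + 10.73*y + 1.51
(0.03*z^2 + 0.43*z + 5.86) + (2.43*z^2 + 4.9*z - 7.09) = 2.46*z^2 + 5.33*z - 1.23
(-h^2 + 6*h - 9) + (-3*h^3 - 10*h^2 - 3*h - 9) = -3*h^3 - 11*h^2 + 3*h - 18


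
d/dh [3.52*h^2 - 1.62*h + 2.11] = 7.04*h - 1.62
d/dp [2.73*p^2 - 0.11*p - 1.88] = 5.46*p - 0.11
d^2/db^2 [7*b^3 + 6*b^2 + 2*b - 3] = 42*b + 12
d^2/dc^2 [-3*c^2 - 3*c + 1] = -6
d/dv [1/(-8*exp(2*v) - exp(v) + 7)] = (16*exp(v) + 1)*exp(v)/(8*exp(2*v) + exp(v) - 7)^2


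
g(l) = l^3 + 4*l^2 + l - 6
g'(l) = 3*l^2 + 8*l + 1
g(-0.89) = -4.43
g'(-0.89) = -3.74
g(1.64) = 10.81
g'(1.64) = 22.19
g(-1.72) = -0.97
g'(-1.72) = -3.88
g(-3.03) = -0.12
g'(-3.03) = 4.30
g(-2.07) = 0.20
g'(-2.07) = -2.71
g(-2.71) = 0.76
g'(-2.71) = 1.35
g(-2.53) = 0.88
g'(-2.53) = -0.04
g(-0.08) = -6.05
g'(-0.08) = 0.38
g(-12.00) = -1170.00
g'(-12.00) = 337.00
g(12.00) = 2310.00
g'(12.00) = 529.00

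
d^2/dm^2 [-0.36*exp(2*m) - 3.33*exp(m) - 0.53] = (-1.44*exp(m) - 3.33)*exp(m)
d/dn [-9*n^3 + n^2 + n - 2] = -27*n^2 + 2*n + 1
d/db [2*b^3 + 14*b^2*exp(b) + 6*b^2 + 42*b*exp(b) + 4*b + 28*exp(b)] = 14*b^2*exp(b) + 6*b^2 + 70*b*exp(b) + 12*b + 70*exp(b) + 4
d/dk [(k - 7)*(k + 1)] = 2*k - 6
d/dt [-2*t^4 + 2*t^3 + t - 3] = -8*t^3 + 6*t^2 + 1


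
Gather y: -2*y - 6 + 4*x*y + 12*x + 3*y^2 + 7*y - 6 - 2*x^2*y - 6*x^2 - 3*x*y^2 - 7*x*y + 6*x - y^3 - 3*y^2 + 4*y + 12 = -6*x^2 - 3*x*y^2 + 18*x - y^3 + y*(-2*x^2 - 3*x + 9)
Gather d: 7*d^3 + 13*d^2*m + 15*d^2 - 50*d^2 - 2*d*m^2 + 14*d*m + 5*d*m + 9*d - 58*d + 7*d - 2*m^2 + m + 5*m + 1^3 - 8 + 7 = 7*d^3 + d^2*(13*m - 35) + d*(-2*m^2 + 19*m - 42) - 2*m^2 + 6*m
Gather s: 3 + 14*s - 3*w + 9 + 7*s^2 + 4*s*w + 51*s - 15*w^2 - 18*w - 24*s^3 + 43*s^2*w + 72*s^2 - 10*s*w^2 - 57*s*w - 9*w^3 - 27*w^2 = -24*s^3 + s^2*(43*w + 79) + s*(-10*w^2 - 53*w + 65) - 9*w^3 - 42*w^2 - 21*w + 12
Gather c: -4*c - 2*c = -6*c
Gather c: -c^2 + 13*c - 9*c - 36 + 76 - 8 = -c^2 + 4*c + 32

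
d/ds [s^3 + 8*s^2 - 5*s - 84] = 3*s^2 + 16*s - 5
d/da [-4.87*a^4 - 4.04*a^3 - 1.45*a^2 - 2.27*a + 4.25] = -19.48*a^3 - 12.12*a^2 - 2.9*a - 2.27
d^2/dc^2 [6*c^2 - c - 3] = 12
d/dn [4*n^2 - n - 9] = 8*n - 1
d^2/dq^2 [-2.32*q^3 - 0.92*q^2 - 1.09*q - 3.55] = -13.92*q - 1.84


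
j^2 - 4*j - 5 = (j - 5)*(j + 1)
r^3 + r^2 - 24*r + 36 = (r - 3)*(r - 2)*(r + 6)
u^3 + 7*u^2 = u^2*(u + 7)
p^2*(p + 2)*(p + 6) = p^4 + 8*p^3 + 12*p^2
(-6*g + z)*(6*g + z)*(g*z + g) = -36*g^3*z - 36*g^3 + g*z^3 + g*z^2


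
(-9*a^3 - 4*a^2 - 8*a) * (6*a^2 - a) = -54*a^5 - 15*a^4 - 44*a^3 + 8*a^2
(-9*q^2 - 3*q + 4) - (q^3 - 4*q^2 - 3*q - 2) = -q^3 - 5*q^2 + 6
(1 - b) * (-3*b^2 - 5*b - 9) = 3*b^3 + 2*b^2 + 4*b - 9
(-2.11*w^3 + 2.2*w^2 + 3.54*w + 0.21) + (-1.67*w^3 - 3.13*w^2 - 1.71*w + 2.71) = -3.78*w^3 - 0.93*w^2 + 1.83*w + 2.92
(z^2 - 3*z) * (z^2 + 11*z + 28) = z^4 + 8*z^3 - 5*z^2 - 84*z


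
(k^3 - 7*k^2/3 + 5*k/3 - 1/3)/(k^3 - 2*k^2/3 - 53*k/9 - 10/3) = 3*(-3*k^3 + 7*k^2 - 5*k + 1)/(-9*k^3 + 6*k^2 + 53*k + 30)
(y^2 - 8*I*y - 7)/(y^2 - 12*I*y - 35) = (y - I)/(y - 5*I)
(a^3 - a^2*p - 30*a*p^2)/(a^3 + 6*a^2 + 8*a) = (a^2 - a*p - 30*p^2)/(a^2 + 6*a + 8)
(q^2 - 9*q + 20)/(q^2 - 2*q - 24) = (-q^2 + 9*q - 20)/(-q^2 + 2*q + 24)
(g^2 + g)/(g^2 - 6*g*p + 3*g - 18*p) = g*(g + 1)/(g^2 - 6*g*p + 3*g - 18*p)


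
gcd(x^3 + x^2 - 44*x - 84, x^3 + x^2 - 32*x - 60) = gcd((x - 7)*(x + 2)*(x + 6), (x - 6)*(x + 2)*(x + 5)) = x + 2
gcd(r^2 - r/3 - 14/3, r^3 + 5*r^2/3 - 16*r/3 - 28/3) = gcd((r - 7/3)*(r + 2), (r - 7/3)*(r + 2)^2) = r^2 - r/3 - 14/3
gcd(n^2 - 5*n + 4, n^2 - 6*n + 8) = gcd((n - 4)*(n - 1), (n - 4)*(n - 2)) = n - 4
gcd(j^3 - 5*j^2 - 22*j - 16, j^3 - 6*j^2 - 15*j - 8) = j^2 - 7*j - 8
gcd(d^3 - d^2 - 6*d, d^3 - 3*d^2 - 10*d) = d^2 + 2*d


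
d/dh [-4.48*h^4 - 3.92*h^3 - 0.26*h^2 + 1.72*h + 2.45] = -17.92*h^3 - 11.76*h^2 - 0.52*h + 1.72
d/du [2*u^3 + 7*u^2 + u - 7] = 6*u^2 + 14*u + 1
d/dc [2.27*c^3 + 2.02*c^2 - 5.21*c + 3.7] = 6.81*c^2 + 4.04*c - 5.21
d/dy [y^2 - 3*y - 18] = 2*y - 3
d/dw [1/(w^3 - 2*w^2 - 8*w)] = (-3*w^2 + 4*w + 8)/(w^2*(-w^2 + 2*w + 8)^2)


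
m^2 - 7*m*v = m*(m - 7*v)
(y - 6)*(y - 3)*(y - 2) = y^3 - 11*y^2 + 36*y - 36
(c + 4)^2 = c^2 + 8*c + 16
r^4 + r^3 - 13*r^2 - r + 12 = (r - 3)*(r - 1)*(r + 1)*(r + 4)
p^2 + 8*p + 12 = (p + 2)*(p + 6)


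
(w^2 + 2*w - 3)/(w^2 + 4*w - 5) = (w + 3)/(w + 5)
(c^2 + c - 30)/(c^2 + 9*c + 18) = (c - 5)/(c + 3)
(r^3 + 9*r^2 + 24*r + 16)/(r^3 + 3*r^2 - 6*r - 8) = (r + 4)/(r - 2)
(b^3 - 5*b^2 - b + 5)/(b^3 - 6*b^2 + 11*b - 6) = (b^2 - 4*b - 5)/(b^2 - 5*b + 6)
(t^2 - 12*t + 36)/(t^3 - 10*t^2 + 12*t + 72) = 1/(t + 2)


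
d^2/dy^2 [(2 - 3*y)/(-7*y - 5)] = -406/(7*y + 5)^3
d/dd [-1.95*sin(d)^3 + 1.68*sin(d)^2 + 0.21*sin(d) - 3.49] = (-5.85*sin(d)^2 + 3.36*sin(d) + 0.21)*cos(d)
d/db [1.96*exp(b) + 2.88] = 1.96*exp(b)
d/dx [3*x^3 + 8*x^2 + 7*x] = 9*x^2 + 16*x + 7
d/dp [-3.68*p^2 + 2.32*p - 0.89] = 2.32 - 7.36*p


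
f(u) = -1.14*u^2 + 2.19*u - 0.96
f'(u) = 2.19 - 2.28*u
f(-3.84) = -26.18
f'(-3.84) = 10.95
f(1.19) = 0.03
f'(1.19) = -0.52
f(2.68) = -3.28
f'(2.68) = -3.92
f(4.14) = -11.43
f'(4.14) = -7.25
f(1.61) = -0.39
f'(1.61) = -1.48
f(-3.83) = -26.07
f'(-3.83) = 10.92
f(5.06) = -19.07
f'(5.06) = -9.35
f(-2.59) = -14.28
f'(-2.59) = 8.10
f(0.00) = -0.96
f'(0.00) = 2.19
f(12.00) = -138.84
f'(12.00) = -25.17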